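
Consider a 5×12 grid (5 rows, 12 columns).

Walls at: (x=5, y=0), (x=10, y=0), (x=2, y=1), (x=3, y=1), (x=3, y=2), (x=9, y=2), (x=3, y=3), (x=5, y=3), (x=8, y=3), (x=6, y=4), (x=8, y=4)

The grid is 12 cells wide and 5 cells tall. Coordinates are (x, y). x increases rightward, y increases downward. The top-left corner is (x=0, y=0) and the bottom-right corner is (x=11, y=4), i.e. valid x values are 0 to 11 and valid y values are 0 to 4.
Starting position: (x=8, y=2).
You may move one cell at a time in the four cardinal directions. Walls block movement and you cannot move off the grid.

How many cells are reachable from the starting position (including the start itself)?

BFS flood-fill from (x=8, y=2):
  Distance 0: (x=8, y=2)
  Distance 1: (x=8, y=1), (x=7, y=2)
  Distance 2: (x=8, y=0), (x=7, y=1), (x=9, y=1), (x=6, y=2), (x=7, y=3)
  Distance 3: (x=7, y=0), (x=9, y=0), (x=6, y=1), (x=10, y=1), (x=5, y=2), (x=6, y=3), (x=7, y=4)
  Distance 4: (x=6, y=0), (x=5, y=1), (x=11, y=1), (x=4, y=2), (x=10, y=2)
  Distance 5: (x=11, y=0), (x=4, y=1), (x=11, y=2), (x=4, y=3), (x=10, y=3)
  Distance 6: (x=4, y=0), (x=9, y=3), (x=11, y=3), (x=4, y=4), (x=10, y=4)
  Distance 7: (x=3, y=0), (x=3, y=4), (x=5, y=4), (x=9, y=4), (x=11, y=4)
  Distance 8: (x=2, y=0), (x=2, y=4)
  Distance 9: (x=1, y=0), (x=2, y=3), (x=1, y=4)
  Distance 10: (x=0, y=0), (x=1, y=1), (x=2, y=2), (x=1, y=3), (x=0, y=4)
  Distance 11: (x=0, y=1), (x=1, y=2), (x=0, y=3)
  Distance 12: (x=0, y=2)
Total reachable: 49 (grid has 49 open cells total)

Answer: Reachable cells: 49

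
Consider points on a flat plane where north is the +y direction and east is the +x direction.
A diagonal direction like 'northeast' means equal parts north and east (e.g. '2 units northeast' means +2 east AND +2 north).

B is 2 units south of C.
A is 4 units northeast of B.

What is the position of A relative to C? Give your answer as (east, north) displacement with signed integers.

Answer: A is at (east=4, north=2) relative to C.

Derivation:
Place C at the origin (east=0, north=0).
  B is 2 units south of C: delta (east=+0, north=-2); B at (east=0, north=-2).
  A is 4 units northeast of B: delta (east=+4, north=+4); A at (east=4, north=2).
Therefore A relative to C: (east=4, north=2).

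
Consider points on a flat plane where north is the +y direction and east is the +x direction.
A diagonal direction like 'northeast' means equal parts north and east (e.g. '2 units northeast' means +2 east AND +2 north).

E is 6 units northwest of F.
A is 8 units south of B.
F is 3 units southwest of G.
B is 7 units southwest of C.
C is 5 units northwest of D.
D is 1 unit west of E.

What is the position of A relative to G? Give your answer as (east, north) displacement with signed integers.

Place G at the origin (east=0, north=0).
  F is 3 units southwest of G: delta (east=-3, north=-3); F at (east=-3, north=-3).
  E is 6 units northwest of F: delta (east=-6, north=+6); E at (east=-9, north=3).
  D is 1 unit west of E: delta (east=-1, north=+0); D at (east=-10, north=3).
  C is 5 units northwest of D: delta (east=-5, north=+5); C at (east=-15, north=8).
  B is 7 units southwest of C: delta (east=-7, north=-7); B at (east=-22, north=1).
  A is 8 units south of B: delta (east=+0, north=-8); A at (east=-22, north=-7).
Therefore A relative to G: (east=-22, north=-7).

Answer: A is at (east=-22, north=-7) relative to G.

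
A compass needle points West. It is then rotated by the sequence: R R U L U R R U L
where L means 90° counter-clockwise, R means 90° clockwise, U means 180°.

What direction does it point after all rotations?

Answer: Final heading: West

Derivation:
Start: West
  R (right (90° clockwise)) -> North
  R (right (90° clockwise)) -> East
  U (U-turn (180°)) -> West
  L (left (90° counter-clockwise)) -> South
  U (U-turn (180°)) -> North
  R (right (90° clockwise)) -> East
  R (right (90° clockwise)) -> South
  U (U-turn (180°)) -> North
  L (left (90° counter-clockwise)) -> West
Final: West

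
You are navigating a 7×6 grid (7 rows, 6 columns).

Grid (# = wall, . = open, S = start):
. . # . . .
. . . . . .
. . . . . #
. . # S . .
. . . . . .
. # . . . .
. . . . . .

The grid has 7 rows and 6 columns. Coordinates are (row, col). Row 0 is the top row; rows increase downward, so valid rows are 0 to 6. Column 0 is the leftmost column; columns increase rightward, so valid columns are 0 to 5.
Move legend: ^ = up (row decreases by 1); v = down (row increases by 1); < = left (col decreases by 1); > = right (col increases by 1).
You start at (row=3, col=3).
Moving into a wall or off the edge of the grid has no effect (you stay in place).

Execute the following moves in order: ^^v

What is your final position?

Answer: Final position: (row=2, col=3)

Derivation:
Start: (row=3, col=3)
  ^ (up): (row=3, col=3) -> (row=2, col=3)
  ^ (up): (row=2, col=3) -> (row=1, col=3)
  v (down): (row=1, col=3) -> (row=2, col=3)
Final: (row=2, col=3)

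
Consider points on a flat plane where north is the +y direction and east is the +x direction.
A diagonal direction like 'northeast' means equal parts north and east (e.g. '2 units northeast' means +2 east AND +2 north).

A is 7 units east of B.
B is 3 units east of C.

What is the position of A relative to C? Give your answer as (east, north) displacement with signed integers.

Answer: A is at (east=10, north=0) relative to C.

Derivation:
Place C at the origin (east=0, north=0).
  B is 3 units east of C: delta (east=+3, north=+0); B at (east=3, north=0).
  A is 7 units east of B: delta (east=+7, north=+0); A at (east=10, north=0).
Therefore A relative to C: (east=10, north=0).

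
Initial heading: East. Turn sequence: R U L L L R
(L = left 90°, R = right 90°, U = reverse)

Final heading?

Answer: Final heading: South

Derivation:
Start: East
  R (right (90° clockwise)) -> South
  U (U-turn (180°)) -> North
  L (left (90° counter-clockwise)) -> West
  L (left (90° counter-clockwise)) -> South
  L (left (90° counter-clockwise)) -> East
  R (right (90° clockwise)) -> South
Final: South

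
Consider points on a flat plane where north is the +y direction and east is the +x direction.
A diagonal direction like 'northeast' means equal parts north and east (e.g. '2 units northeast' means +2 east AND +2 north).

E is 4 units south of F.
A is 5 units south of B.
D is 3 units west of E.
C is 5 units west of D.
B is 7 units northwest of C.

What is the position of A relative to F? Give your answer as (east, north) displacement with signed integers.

Answer: A is at (east=-15, north=-2) relative to F.

Derivation:
Place F at the origin (east=0, north=0).
  E is 4 units south of F: delta (east=+0, north=-4); E at (east=0, north=-4).
  D is 3 units west of E: delta (east=-3, north=+0); D at (east=-3, north=-4).
  C is 5 units west of D: delta (east=-5, north=+0); C at (east=-8, north=-4).
  B is 7 units northwest of C: delta (east=-7, north=+7); B at (east=-15, north=3).
  A is 5 units south of B: delta (east=+0, north=-5); A at (east=-15, north=-2).
Therefore A relative to F: (east=-15, north=-2).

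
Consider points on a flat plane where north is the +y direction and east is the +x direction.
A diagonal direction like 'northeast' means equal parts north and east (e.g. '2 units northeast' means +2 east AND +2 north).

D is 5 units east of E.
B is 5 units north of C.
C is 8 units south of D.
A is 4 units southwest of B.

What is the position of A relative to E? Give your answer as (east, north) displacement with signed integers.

Place E at the origin (east=0, north=0).
  D is 5 units east of E: delta (east=+5, north=+0); D at (east=5, north=0).
  C is 8 units south of D: delta (east=+0, north=-8); C at (east=5, north=-8).
  B is 5 units north of C: delta (east=+0, north=+5); B at (east=5, north=-3).
  A is 4 units southwest of B: delta (east=-4, north=-4); A at (east=1, north=-7).
Therefore A relative to E: (east=1, north=-7).

Answer: A is at (east=1, north=-7) relative to E.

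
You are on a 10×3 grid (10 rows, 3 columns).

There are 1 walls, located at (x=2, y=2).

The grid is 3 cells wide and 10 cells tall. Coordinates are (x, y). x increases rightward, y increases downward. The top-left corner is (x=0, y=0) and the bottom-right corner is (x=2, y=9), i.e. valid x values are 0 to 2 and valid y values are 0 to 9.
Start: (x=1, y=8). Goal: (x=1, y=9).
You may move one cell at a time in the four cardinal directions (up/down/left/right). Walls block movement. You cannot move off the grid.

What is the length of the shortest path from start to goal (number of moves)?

Answer: Shortest path length: 1

Derivation:
BFS from (x=1, y=8) until reaching (x=1, y=9):
  Distance 0: (x=1, y=8)
  Distance 1: (x=1, y=7), (x=0, y=8), (x=2, y=8), (x=1, y=9)  <- goal reached here
One shortest path (1 moves): (x=1, y=8) -> (x=1, y=9)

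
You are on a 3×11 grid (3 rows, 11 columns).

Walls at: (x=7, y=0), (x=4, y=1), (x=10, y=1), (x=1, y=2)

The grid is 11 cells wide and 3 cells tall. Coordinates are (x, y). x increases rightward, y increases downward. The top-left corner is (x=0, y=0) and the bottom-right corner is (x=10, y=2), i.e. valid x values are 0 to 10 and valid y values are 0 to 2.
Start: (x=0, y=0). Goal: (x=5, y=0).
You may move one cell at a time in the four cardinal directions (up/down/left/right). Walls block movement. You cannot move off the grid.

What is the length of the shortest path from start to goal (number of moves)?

Answer: Shortest path length: 5

Derivation:
BFS from (x=0, y=0) until reaching (x=5, y=0):
  Distance 0: (x=0, y=0)
  Distance 1: (x=1, y=0), (x=0, y=1)
  Distance 2: (x=2, y=0), (x=1, y=1), (x=0, y=2)
  Distance 3: (x=3, y=0), (x=2, y=1)
  Distance 4: (x=4, y=0), (x=3, y=1), (x=2, y=2)
  Distance 5: (x=5, y=0), (x=3, y=2)  <- goal reached here
One shortest path (5 moves): (x=0, y=0) -> (x=1, y=0) -> (x=2, y=0) -> (x=3, y=0) -> (x=4, y=0) -> (x=5, y=0)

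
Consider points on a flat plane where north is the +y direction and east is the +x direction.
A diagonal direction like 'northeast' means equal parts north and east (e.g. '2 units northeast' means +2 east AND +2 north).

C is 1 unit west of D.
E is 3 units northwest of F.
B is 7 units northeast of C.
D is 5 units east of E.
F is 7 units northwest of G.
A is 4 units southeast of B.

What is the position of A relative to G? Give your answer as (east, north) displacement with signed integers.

Answer: A is at (east=5, north=13) relative to G.

Derivation:
Place G at the origin (east=0, north=0).
  F is 7 units northwest of G: delta (east=-7, north=+7); F at (east=-7, north=7).
  E is 3 units northwest of F: delta (east=-3, north=+3); E at (east=-10, north=10).
  D is 5 units east of E: delta (east=+5, north=+0); D at (east=-5, north=10).
  C is 1 unit west of D: delta (east=-1, north=+0); C at (east=-6, north=10).
  B is 7 units northeast of C: delta (east=+7, north=+7); B at (east=1, north=17).
  A is 4 units southeast of B: delta (east=+4, north=-4); A at (east=5, north=13).
Therefore A relative to G: (east=5, north=13).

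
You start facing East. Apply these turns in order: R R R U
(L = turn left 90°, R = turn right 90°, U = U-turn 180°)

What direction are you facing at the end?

Answer: Final heading: South

Derivation:
Start: East
  R (right (90° clockwise)) -> South
  R (right (90° clockwise)) -> West
  R (right (90° clockwise)) -> North
  U (U-turn (180°)) -> South
Final: South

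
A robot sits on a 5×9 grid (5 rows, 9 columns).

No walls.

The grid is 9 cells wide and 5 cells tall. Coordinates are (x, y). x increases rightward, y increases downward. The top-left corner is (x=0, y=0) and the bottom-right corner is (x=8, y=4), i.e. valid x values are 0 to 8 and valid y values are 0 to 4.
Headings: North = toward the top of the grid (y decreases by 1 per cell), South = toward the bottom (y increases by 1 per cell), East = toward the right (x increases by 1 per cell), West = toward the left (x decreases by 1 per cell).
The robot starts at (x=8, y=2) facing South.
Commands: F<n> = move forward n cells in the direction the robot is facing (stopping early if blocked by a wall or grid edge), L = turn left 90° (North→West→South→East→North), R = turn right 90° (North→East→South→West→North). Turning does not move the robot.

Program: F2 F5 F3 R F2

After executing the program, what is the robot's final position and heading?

Answer: Final position: (x=6, y=4), facing West

Derivation:
Start: (x=8, y=2), facing South
  F2: move forward 2, now at (x=8, y=4)
  F5: move forward 0/5 (blocked), now at (x=8, y=4)
  F3: move forward 0/3 (blocked), now at (x=8, y=4)
  R: turn right, now facing West
  F2: move forward 2, now at (x=6, y=4)
Final: (x=6, y=4), facing West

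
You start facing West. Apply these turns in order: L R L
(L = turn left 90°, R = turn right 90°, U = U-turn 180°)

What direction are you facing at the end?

Answer: Final heading: South

Derivation:
Start: West
  L (left (90° counter-clockwise)) -> South
  R (right (90° clockwise)) -> West
  L (left (90° counter-clockwise)) -> South
Final: South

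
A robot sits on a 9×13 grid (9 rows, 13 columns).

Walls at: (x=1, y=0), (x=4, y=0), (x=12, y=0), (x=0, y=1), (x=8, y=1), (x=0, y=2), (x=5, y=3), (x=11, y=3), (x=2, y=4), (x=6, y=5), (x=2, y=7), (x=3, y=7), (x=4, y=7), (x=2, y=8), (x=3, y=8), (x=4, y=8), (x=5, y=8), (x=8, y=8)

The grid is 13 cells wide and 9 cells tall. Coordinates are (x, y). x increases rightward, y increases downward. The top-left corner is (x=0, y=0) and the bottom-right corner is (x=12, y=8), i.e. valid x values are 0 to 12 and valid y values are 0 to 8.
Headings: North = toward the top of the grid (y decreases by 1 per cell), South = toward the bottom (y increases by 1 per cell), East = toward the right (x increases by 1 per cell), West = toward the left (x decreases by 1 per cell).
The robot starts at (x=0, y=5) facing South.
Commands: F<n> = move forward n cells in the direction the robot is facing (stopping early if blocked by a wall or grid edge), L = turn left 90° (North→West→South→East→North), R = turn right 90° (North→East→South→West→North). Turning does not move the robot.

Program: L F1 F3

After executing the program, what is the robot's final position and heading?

Answer: Final position: (x=4, y=5), facing East

Derivation:
Start: (x=0, y=5), facing South
  L: turn left, now facing East
  F1: move forward 1, now at (x=1, y=5)
  F3: move forward 3, now at (x=4, y=5)
Final: (x=4, y=5), facing East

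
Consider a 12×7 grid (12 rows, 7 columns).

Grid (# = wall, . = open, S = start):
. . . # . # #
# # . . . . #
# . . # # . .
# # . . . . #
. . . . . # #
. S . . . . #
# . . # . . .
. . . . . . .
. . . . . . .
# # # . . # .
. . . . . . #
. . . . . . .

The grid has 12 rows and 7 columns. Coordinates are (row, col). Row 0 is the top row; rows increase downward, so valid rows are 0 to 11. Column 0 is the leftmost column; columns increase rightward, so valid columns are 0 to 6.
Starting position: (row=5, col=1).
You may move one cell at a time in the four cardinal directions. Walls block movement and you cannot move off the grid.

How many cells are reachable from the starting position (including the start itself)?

Answer: Reachable cells: 62

Derivation:
BFS flood-fill from (row=5, col=1):
  Distance 0: (row=5, col=1)
  Distance 1: (row=4, col=1), (row=5, col=0), (row=5, col=2), (row=6, col=1)
  Distance 2: (row=4, col=0), (row=4, col=2), (row=5, col=3), (row=6, col=2), (row=7, col=1)
  Distance 3: (row=3, col=2), (row=4, col=3), (row=5, col=4), (row=7, col=0), (row=7, col=2), (row=8, col=1)
  Distance 4: (row=2, col=2), (row=3, col=3), (row=4, col=4), (row=5, col=5), (row=6, col=4), (row=7, col=3), (row=8, col=0), (row=8, col=2)
  Distance 5: (row=1, col=2), (row=2, col=1), (row=3, col=4), (row=6, col=5), (row=7, col=4), (row=8, col=3)
  Distance 6: (row=0, col=2), (row=1, col=3), (row=3, col=5), (row=6, col=6), (row=7, col=5), (row=8, col=4), (row=9, col=3)
  Distance 7: (row=0, col=1), (row=1, col=4), (row=2, col=5), (row=7, col=6), (row=8, col=5), (row=9, col=4), (row=10, col=3)
  Distance 8: (row=0, col=0), (row=0, col=4), (row=1, col=5), (row=2, col=6), (row=8, col=6), (row=10, col=2), (row=10, col=4), (row=11, col=3)
  Distance 9: (row=9, col=6), (row=10, col=1), (row=10, col=5), (row=11, col=2), (row=11, col=4)
  Distance 10: (row=10, col=0), (row=11, col=1), (row=11, col=5)
  Distance 11: (row=11, col=0), (row=11, col=6)
Total reachable: 62 (grid has 62 open cells total)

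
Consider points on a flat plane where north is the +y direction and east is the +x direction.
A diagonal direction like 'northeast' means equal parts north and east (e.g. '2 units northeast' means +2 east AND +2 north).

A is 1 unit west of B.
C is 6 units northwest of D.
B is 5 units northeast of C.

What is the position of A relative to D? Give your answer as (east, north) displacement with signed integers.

Place D at the origin (east=0, north=0).
  C is 6 units northwest of D: delta (east=-6, north=+6); C at (east=-6, north=6).
  B is 5 units northeast of C: delta (east=+5, north=+5); B at (east=-1, north=11).
  A is 1 unit west of B: delta (east=-1, north=+0); A at (east=-2, north=11).
Therefore A relative to D: (east=-2, north=11).

Answer: A is at (east=-2, north=11) relative to D.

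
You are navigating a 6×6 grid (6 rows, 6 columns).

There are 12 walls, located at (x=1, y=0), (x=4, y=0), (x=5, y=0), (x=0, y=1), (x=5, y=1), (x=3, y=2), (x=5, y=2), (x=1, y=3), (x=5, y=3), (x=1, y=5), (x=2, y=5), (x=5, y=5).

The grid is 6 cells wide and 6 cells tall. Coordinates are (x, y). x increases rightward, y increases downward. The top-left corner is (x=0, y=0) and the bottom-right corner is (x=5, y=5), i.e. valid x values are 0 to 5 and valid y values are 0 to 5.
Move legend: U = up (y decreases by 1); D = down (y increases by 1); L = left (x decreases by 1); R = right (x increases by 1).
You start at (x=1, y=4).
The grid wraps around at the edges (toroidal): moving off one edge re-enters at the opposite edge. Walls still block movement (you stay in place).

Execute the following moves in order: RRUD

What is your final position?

Start: (x=1, y=4)
  R (right): (x=1, y=4) -> (x=2, y=4)
  R (right): (x=2, y=4) -> (x=3, y=4)
  U (up): (x=3, y=4) -> (x=3, y=3)
  D (down): (x=3, y=3) -> (x=3, y=4)
Final: (x=3, y=4)

Answer: Final position: (x=3, y=4)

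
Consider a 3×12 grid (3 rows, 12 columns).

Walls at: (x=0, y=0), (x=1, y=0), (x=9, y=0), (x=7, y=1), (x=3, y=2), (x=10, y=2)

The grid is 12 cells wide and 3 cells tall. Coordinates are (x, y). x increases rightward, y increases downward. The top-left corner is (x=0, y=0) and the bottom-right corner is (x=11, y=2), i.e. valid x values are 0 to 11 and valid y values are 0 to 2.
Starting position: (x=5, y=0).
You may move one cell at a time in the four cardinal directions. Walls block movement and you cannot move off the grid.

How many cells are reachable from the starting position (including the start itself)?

BFS flood-fill from (x=5, y=0):
  Distance 0: (x=5, y=0)
  Distance 1: (x=4, y=0), (x=6, y=0), (x=5, y=1)
  Distance 2: (x=3, y=0), (x=7, y=0), (x=4, y=1), (x=6, y=1), (x=5, y=2)
  Distance 3: (x=2, y=0), (x=8, y=0), (x=3, y=1), (x=4, y=2), (x=6, y=2)
  Distance 4: (x=2, y=1), (x=8, y=1), (x=7, y=2)
  Distance 5: (x=1, y=1), (x=9, y=1), (x=2, y=2), (x=8, y=2)
  Distance 6: (x=0, y=1), (x=10, y=1), (x=1, y=2), (x=9, y=2)
  Distance 7: (x=10, y=0), (x=11, y=1), (x=0, y=2)
  Distance 8: (x=11, y=0), (x=11, y=2)
Total reachable: 30 (grid has 30 open cells total)

Answer: Reachable cells: 30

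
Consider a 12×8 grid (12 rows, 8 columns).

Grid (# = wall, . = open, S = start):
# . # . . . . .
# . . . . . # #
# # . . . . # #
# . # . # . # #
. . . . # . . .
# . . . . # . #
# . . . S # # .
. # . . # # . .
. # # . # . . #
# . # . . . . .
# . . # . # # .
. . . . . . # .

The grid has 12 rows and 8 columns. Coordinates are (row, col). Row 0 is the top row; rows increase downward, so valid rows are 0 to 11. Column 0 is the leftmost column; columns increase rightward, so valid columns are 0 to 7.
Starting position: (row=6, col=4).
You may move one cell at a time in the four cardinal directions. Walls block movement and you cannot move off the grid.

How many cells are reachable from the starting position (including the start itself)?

BFS flood-fill from (row=6, col=4):
  Distance 0: (row=6, col=4)
  Distance 1: (row=5, col=4), (row=6, col=3)
  Distance 2: (row=5, col=3), (row=6, col=2), (row=7, col=3)
  Distance 3: (row=4, col=3), (row=5, col=2), (row=6, col=1), (row=7, col=2), (row=8, col=3)
  Distance 4: (row=3, col=3), (row=4, col=2), (row=5, col=1), (row=9, col=3)
  Distance 5: (row=2, col=3), (row=4, col=1), (row=9, col=4)
  Distance 6: (row=1, col=3), (row=2, col=2), (row=2, col=4), (row=3, col=1), (row=4, col=0), (row=9, col=5), (row=10, col=4)
  Distance 7: (row=0, col=3), (row=1, col=2), (row=1, col=4), (row=2, col=5), (row=8, col=5), (row=9, col=6), (row=11, col=4)
  Distance 8: (row=0, col=4), (row=1, col=1), (row=1, col=5), (row=3, col=5), (row=8, col=6), (row=9, col=7), (row=11, col=3), (row=11, col=5)
  Distance 9: (row=0, col=1), (row=0, col=5), (row=4, col=5), (row=7, col=6), (row=10, col=7), (row=11, col=2)
  Distance 10: (row=0, col=6), (row=4, col=6), (row=7, col=7), (row=10, col=2), (row=11, col=1), (row=11, col=7)
  Distance 11: (row=0, col=7), (row=4, col=7), (row=5, col=6), (row=6, col=7), (row=10, col=1), (row=11, col=0)
  Distance 12: (row=9, col=1)
Total reachable: 59 (grid has 61 open cells total)

Answer: Reachable cells: 59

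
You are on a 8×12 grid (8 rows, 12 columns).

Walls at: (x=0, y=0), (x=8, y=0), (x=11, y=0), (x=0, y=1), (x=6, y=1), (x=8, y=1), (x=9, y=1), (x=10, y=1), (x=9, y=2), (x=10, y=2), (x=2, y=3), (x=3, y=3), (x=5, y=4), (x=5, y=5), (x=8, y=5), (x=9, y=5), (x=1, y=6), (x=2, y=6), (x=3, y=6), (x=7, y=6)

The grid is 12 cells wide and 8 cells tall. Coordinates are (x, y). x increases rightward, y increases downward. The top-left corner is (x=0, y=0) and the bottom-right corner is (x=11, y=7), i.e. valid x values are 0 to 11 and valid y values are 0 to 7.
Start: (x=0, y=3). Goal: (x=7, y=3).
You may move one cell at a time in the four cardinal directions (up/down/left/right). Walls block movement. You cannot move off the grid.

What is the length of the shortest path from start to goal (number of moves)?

Answer: Shortest path length: 9

Derivation:
BFS from (x=0, y=3) until reaching (x=7, y=3):
  Distance 0: (x=0, y=3)
  Distance 1: (x=0, y=2), (x=1, y=3), (x=0, y=4)
  Distance 2: (x=1, y=2), (x=1, y=4), (x=0, y=5)
  Distance 3: (x=1, y=1), (x=2, y=2), (x=2, y=4), (x=1, y=5), (x=0, y=6)
  Distance 4: (x=1, y=0), (x=2, y=1), (x=3, y=2), (x=3, y=4), (x=2, y=5), (x=0, y=7)
  Distance 5: (x=2, y=0), (x=3, y=1), (x=4, y=2), (x=4, y=4), (x=3, y=5), (x=1, y=7)
  Distance 6: (x=3, y=0), (x=4, y=1), (x=5, y=2), (x=4, y=3), (x=4, y=5), (x=2, y=7)
  Distance 7: (x=4, y=0), (x=5, y=1), (x=6, y=2), (x=5, y=3), (x=4, y=6), (x=3, y=7)
  Distance 8: (x=5, y=0), (x=7, y=2), (x=6, y=3), (x=5, y=6), (x=4, y=7)
  Distance 9: (x=6, y=0), (x=7, y=1), (x=8, y=2), (x=7, y=3), (x=6, y=4), (x=6, y=6), (x=5, y=7)  <- goal reached here
One shortest path (9 moves): (x=0, y=3) -> (x=1, y=3) -> (x=1, y=2) -> (x=2, y=2) -> (x=3, y=2) -> (x=4, y=2) -> (x=5, y=2) -> (x=6, y=2) -> (x=7, y=2) -> (x=7, y=3)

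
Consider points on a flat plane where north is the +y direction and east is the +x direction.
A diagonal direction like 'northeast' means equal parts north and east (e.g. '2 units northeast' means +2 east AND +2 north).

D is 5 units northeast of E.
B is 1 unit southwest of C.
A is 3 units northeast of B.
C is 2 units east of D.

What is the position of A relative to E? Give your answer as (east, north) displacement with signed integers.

Answer: A is at (east=9, north=7) relative to E.

Derivation:
Place E at the origin (east=0, north=0).
  D is 5 units northeast of E: delta (east=+5, north=+5); D at (east=5, north=5).
  C is 2 units east of D: delta (east=+2, north=+0); C at (east=7, north=5).
  B is 1 unit southwest of C: delta (east=-1, north=-1); B at (east=6, north=4).
  A is 3 units northeast of B: delta (east=+3, north=+3); A at (east=9, north=7).
Therefore A relative to E: (east=9, north=7).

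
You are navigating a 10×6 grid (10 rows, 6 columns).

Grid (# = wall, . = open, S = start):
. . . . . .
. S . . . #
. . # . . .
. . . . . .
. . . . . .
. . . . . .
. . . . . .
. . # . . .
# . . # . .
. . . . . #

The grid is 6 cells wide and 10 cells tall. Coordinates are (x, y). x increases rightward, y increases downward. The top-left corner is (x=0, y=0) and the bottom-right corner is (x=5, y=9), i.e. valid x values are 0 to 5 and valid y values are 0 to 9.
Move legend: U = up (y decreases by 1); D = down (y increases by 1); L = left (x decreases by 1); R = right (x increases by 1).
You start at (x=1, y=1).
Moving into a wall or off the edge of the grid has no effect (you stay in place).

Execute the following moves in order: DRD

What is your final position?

Start: (x=1, y=1)
  D (down): (x=1, y=1) -> (x=1, y=2)
  R (right): blocked, stay at (x=1, y=2)
  D (down): (x=1, y=2) -> (x=1, y=3)
Final: (x=1, y=3)

Answer: Final position: (x=1, y=3)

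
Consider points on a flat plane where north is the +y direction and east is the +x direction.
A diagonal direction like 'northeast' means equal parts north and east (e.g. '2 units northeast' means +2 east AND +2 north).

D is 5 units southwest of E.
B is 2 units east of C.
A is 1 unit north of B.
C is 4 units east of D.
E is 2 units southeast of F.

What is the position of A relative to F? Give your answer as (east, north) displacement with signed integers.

Answer: A is at (east=3, north=-6) relative to F.

Derivation:
Place F at the origin (east=0, north=0).
  E is 2 units southeast of F: delta (east=+2, north=-2); E at (east=2, north=-2).
  D is 5 units southwest of E: delta (east=-5, north=-5); D at (east=-3, north=-7).
  C is 4 units east of D: delta (east=+4, north=+0); C at (east=1, north=-7).
  B is 2 units east of C: delta (east=+2, north=+0); B at (east=3, north=-7).
  A is 1 unit north of B: delta (east=+0, north=+1); A at (east=3, north=-6).
Therefore A relative to F: (east=3, north=-6).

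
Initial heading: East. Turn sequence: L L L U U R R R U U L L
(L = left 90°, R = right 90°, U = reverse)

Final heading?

Start: East
  L (left (90° counter-clockwise)) -> North
  L (left (90° counter-clockwise)) -> West
  L (left (90° counter-clockwise)) -> South
  U (U-turn (180°)) -> North
  U (U-turn (180°)) -> South
  R (right (90° clockwise)) -> West
  R (right (90° clockwise)) -> North
  R (right (90° clockwise)) -> East
  U (U-turn (180°)) -> West
  U (U-turn (180°)) -> East
  L (left (90° counter-clockwise)) -> North
  L (left (90° counter-clockwise)) -> West
Final: West

Answer: Final heading: West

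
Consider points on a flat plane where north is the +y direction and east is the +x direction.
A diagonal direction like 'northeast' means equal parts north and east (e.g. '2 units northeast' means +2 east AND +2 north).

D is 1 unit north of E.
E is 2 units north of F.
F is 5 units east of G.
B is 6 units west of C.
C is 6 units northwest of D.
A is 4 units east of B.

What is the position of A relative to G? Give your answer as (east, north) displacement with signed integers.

Place G at the origin (east=0, north=0).
  F is 5 units east of G: delta (east=+5, north=+0); F at (east=5, north=0).
  E is 2 units north of F: delta (east=+0, north=+2); E at (east=5, north=2).
  D is 1 unit north of E: delta (east=+0, north=+1); D at (east=5, north=3).
  C is 6 units northwest of D: delta (east=-6, north=+6); C at (east=-1, north=9).
  B is 6 units west of C: delta (east=-6, north=+0); B at (east=-7, north=9).
  A is 4 units east of B: delta (east=+4, north=+0); A at (east=-3, north=9).
Therefore A relative to G: (east=-3, north=9).

Answer: A is at (east=-3, north=9) relative to G.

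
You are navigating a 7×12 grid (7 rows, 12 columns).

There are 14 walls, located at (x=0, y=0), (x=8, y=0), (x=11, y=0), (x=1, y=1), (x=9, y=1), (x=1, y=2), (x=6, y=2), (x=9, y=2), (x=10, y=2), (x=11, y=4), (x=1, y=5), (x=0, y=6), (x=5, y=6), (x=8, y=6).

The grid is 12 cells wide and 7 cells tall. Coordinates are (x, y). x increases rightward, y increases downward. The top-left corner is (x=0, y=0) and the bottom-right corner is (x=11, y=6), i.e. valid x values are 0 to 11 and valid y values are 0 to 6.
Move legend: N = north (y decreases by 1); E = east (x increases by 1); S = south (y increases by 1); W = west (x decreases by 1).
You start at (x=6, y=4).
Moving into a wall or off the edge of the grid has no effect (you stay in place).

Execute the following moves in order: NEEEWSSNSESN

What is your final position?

Answer: Final position: (x=9, y=5)

Derivation:
Start: (x=6, y=4)
  N (north): (x=6, y=4) -> (x=6, y=3)
  E (east): (x=6, y=3) -> (x=7, y=3)
  E (east): (x=7, y=3) -> (x=8, y=3)
  E (east): (x=8, y=3) -> (x=9, y=3)
  W (west): (x=9, y=3) -> (x=8, y=3)
  S (south): (x=8, y=3) -> (x=8, y=4)
  S (south): (x=8, y=4) -> (x=8, y=5)
  N (north): (x=8, y=5) -> (x=8, y=4)
  S (south): (x=8, y=4) -> (x=8, y=5)
  E (east): (x=8, y=5) -> (x=9, y=5)
  S (south): (x=9, y=5) -> (x=9, y=6)
  N (north): (x=9, y=6) -> (x=9, y=5)
Final: (x=9, y=5)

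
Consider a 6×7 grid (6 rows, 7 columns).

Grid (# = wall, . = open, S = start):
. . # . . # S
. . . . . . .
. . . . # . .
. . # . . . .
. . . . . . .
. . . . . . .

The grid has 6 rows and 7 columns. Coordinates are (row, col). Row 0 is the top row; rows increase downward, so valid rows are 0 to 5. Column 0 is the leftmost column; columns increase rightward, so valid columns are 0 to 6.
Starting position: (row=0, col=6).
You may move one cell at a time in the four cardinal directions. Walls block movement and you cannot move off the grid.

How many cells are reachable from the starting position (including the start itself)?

Answer: Reachable cells: 38

Derivation:
BFS flood-fill from (row=0, col=6):
  Distance 0: (row=0, col=6)
  Distance 1: (row=1, col=6)
  Distance 2: (row=1, col=5), (row=2, col=6)
  Distance 3: (row=1, col=4), (row=2, col=5), (row=3, col=6)
  Distance 4: (row=0, col=4), (row=1, col=3), (row=3, col=5), (row=4, col=6)
  Distance 5: (row=0, col=3), (row=1, col=2), (row=2, col=3), (row=3, col=4), (row=4, col=5), (row=5, col=6)
  Distance 6: (row=1, col=1), (row=2, col=2), (row=3, col=3), (row=4, col=4), (row=5, col=5)
  Distance 7: (row=0, col=1), (row=1, col=0), (row=2, col=1), (row=4, col=3), (row=5, col=4)
  Distance 8: (row=0, col=0), (row=2, col=0), (row=3, col=1), (row=4, col=2), (row=5, col=3)
  Distance 9: (row=3, col=0), (row=4, col=1), (row=5, col=2)
  Distance 10: (row=4, col=0), (row=5, col=1)
  Distance 11: (row=5, col=0)
Total reachable: 38 (grid has 38 open cells total)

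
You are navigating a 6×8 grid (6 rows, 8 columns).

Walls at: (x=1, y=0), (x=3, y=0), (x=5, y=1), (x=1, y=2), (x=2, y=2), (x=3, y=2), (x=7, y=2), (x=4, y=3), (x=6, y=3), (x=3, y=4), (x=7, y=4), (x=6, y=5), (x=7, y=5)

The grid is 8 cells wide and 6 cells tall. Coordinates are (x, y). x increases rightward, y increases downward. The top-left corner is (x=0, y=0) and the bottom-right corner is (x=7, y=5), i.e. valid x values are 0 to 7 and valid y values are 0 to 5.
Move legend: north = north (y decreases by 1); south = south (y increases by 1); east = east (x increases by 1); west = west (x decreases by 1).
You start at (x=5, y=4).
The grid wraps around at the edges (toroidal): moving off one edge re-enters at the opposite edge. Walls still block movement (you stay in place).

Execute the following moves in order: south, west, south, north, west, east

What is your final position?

Answer: Final position: (x=4, y=5)

Derivation:
Start: (x=5, y=4)
  south (south): (x=5, y=4) -> (x=5, y=5)
  west (west): (x=5, y=5) -> (x=4, y=5)
  south (south): (x=4, y=5) -> (x=4, y=0)
  north (north): (x=4, y=0) -> (x=4, y=5)
  west (west): (x=4, y=5) -> (x=3, y=5)
  east (east): (x=3, y=5) -> (x=4, y=5)
Final: (x=4, y=5)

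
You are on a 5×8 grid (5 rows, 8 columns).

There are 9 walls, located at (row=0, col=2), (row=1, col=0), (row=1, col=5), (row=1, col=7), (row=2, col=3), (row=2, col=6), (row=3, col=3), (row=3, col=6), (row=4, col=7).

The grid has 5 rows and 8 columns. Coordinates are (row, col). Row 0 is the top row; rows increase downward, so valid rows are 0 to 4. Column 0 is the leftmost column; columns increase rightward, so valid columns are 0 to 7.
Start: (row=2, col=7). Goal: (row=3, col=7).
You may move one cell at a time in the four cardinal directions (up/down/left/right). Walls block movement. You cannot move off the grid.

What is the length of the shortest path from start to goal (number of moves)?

Answer: Shortest path length: 1

Derivation:
BFS from (row=2, col=7) until reaching (row=3, col=7):
  Distance 0: (row=2, col=7)
  Distance 1: (row=3, col=7)  <- goal reached here
One shortest path (1 moves): (row=2, col=7) -> (row=3, col=7)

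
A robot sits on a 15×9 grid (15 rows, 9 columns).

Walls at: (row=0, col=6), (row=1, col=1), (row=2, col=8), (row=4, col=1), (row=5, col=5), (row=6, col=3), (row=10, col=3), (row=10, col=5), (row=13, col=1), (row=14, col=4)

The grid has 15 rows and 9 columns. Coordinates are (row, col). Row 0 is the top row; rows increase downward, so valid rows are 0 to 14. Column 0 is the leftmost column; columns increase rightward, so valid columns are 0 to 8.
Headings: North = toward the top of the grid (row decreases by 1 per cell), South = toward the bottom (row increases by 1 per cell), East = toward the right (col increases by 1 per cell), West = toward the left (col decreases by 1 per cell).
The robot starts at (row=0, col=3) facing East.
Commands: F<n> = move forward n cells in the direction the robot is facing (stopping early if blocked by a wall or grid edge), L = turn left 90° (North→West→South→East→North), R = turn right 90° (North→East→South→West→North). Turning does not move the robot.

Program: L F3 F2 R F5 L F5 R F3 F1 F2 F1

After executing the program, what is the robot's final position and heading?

Start: (row=0, col=3), facing East
  L: turn left, now facing North
  F3: move forward 0/3 (blocked), now at (row=0, col=3)
  F2: move forward 0/2 (blocked), now at (row=0, col=3)
  R: turn right, now facing East
  F5: move forward 2/5 (blocked), now at (row=0, col=5)
  L: turn left, now facing North
  F5: move forward 0/5 (blocked), now at (row=0, col=5)
  R: turn right, now facing East
  F3: move forward 0/3 (blocked), now at (row=0, col=5)
  F1: move forward 0/1 (blocked), now at (row=0, col=5)
  F2: move forward 0/2 (blocked), now at (row=0, col=5)
  F1: move forward 0/1 (blocked), now at (row=0, col=5)
Final: (row=0, col=5), facing East

Answer: Final position: (row=0, col=5), facing East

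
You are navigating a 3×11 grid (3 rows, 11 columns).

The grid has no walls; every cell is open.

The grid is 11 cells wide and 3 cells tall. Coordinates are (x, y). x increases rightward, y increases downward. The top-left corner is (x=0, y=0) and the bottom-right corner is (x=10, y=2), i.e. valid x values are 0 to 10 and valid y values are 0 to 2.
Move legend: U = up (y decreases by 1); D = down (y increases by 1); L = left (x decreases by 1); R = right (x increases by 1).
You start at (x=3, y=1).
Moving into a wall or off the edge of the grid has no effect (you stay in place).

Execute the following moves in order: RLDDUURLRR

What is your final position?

Answer: Final position: (x=5, y=0)

Derivation:
Start: (x=3, y=1)
  R (right): (x=3, y=1) -> (x=4, y=1)
  L (left): (x=4, y=1) -> (x=3, y=1)
  D (down): (x=3, y=1) -> (x=3, y=2)
  D (down): blocked, stay at (x=3, y=2)
  U (up): (x=3, y=2) -> (x=3, y=1)
  U (up): (x=3, y=1) -> (x=3, y=0)
  R (right): (x=3, y=0) -> (x=4, y=0)
  L (left): (x=4, y=0) -> (x=3, y=0)
  R (right): (x=3, y=0) -> (x=4, y=0)
  R (right): (x=4, y=0) -> (x=5, y=0)
Final: (x=5, y=0)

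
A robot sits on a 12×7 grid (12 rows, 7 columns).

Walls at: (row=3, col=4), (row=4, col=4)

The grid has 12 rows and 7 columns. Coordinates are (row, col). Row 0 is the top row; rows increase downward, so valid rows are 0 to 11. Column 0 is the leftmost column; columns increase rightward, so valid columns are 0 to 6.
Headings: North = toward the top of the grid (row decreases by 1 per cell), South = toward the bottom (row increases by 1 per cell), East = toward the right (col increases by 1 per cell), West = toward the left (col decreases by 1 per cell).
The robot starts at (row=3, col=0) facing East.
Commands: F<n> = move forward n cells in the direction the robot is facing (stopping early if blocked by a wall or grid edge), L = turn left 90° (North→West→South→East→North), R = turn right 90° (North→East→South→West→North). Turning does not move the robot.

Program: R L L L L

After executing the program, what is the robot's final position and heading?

Start: (row=3, col=0), facing East
  R: turn right, now facing South
  L: turn left, now facing East
  L: turn left, now facing North
  L: turn left, now facing West
  L: turn left, now facing South
Final: (row=3, col=0), facing South

Answer: Final position: (row=3, col=0), facing South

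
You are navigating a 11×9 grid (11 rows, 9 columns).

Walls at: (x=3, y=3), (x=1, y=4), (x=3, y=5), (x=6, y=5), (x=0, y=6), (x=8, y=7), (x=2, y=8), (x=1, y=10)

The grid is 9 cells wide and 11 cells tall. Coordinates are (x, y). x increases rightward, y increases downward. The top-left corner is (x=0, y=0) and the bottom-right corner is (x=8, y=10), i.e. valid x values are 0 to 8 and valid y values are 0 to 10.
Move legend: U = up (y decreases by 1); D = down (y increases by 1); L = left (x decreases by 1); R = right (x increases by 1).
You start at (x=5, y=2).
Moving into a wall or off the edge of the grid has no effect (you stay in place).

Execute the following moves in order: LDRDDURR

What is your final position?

Answer: Final position: (x=7, y=4)

Derivation:
Start: (x=5, y=2)
  L (left): (x=5, y=2) -> (x=4, y=2)
  D (down): (x=4, y=2) -> (x=4, y=3)
  R (right): (x=4, y=3) -> (x=5, y=3)
  D (down): (x=5, y=3) -> (x=5, y=4)
  D (down): (x=5, y=4) -> (x=5, y=5)
  U (up): (x=5, y=5) -> (x=5, y=4)
  R (right): (x=5, y=4) -> (x=6, y=4)
  R (right): (x=6, y=4) -> (x=7, y=4)
Final: (x=7, y=4)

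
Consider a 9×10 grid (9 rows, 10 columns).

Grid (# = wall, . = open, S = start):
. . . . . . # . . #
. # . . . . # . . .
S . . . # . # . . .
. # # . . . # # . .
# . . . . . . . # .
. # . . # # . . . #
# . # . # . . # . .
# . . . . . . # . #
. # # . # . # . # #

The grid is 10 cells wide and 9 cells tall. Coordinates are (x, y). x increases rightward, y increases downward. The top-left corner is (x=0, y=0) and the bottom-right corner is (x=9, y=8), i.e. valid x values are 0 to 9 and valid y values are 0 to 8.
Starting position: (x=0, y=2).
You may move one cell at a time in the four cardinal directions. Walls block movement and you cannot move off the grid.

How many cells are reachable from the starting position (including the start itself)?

Answer: Reachable cells: 47

Derivation:
BFS flood-fill from (x=0, y=2):
  Distance 0: (x=0, y=2)
  Distance 1: (x=0, y=1), (x=1, y=2), (x=0, y=3)
  Distance 2: (x=0, y=0), (x=2, y=2)
  Distance 3: (x=1, y=0), (x=2, y=1), (x=3, y=2)
  Distance 4: (x=2, y=0), (x=3, y=1), (x=3, y=3)
  Distance 5: (x=3, y=0), (x=4, y=1), (x=4, y=3), (x=3, y=4)
  Distance 6: (x=4, y=0), (x=5, y=1), (x=5, y=3), (x=2, y=4), (x=4, y=4), (x=3, y=5)
  Distance 7: (x=5, y=0), (x=5, y=2), (x=1, y=4), (x=5, y=4), (x=2, y=5), (x=3, y=6)
  Distance 8: (x=6, y=4), (x=3, y=7)
  Distance 9: (x=7, y=4), (x=6, y=5), (x=2, y=7), (x=4, y=7), (x=3, y=8)
  Distance 10: (x=7, y=5), (x=6, y=6), (x=1, y=7), (x=5, y=7)
  Distance 11: (x=8, y=5), (x=1, y=6), (x=5, y=6), (x=6, y=7), (x=5, y=8)
  Distance 12: (x=8, y=6)
  Distance 13: (x=9, y=6), (x=8, y=7)
Total reachable: 47 (grid has 61 open cells total)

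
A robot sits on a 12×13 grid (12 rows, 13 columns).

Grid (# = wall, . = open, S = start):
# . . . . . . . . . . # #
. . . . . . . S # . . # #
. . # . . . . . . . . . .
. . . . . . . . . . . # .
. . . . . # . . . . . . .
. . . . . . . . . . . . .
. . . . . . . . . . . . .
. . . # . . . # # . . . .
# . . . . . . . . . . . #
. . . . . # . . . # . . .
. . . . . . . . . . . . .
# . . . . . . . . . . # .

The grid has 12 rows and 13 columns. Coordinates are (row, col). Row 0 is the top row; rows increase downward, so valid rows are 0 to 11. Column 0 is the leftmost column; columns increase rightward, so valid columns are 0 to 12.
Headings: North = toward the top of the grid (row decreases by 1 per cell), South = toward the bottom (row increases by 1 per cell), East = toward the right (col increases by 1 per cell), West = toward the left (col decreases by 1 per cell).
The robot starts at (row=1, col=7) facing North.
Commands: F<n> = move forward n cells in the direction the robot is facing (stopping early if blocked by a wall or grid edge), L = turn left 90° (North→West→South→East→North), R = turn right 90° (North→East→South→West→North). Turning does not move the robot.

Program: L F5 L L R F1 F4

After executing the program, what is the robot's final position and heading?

Answer: Final position: (row=1, col=2), facing South

Derivation:
Start: (row=1, col=7), facing North
  L: turn left, now facing West
  F5: move forward 5, now at (row=1, col=2)
  L: turn left, now facing South
  L: turn left, now facing East
  R: turn right, now facing South
  F1: move forward 0/1 (blocked), now at (row=1, col=2)
  F4: move forward 0/4 (blocked), now at (row=1, col=2)
Final: (row=1, col=2), facing South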